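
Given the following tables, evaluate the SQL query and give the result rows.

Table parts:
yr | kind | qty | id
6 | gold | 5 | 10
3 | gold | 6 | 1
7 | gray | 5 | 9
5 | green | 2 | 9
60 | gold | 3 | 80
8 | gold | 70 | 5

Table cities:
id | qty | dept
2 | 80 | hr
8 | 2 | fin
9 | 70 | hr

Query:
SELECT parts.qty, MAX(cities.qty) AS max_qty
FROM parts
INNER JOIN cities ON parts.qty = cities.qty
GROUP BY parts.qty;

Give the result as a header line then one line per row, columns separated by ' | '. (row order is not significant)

After JOIN cities (2 rows):
parts.yr | parts.kind | parts.qty | parts.id | cities.id | cities.qty | cities.dept
5 | green | 2 | 9 | 8 | 2 | fin
8 | gold | 70 | 5 | 9 | 70 | hr
After GROUP BY (2 rows):
parts.qty | max_qty
2 | 2
70 | 70

== RESULT ==
parts.qty | max_qty
2 | 2
70 | 70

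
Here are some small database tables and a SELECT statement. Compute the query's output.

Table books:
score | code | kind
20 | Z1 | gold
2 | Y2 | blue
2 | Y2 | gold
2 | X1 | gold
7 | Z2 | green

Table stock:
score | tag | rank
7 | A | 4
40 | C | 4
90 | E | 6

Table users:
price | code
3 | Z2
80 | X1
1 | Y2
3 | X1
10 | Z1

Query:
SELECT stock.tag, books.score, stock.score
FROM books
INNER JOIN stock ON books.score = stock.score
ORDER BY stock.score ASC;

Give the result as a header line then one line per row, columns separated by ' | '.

== RESULT ==
stock.tag | books.score | stock.score
A | 7 | 7

Derivation:
After JOIN stock (1 rows):
books.score | books.code | books.kind | stock.score | stock.tag | stock.rank
7 | Z2 | green | 7 | A | 4
After SELECT (1 rows):
stock.tag | books.score | stock.score
A | 7 | 7
After ORDER BY (1 rows):
stock.tag | books.score | stock.score
A | 7 | 7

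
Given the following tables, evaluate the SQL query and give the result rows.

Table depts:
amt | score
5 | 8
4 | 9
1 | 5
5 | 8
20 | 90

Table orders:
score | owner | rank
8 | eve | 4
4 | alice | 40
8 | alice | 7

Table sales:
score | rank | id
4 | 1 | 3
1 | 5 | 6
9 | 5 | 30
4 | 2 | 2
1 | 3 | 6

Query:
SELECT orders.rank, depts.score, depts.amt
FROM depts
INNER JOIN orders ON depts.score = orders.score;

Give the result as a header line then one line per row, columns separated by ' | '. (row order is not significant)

After JOIN orders (4 rows):
depts.amt | depts.score | orders.score | orders.owner | orders.rank
5 | 8 | 8 | eve | 4
5 | 8 | 8 | alice | 7
5 | 8 | 8 | eve | 4
5 | 8 | 8 | alice | 7
After SELECT (4 rows):
orders.rank | depts.score | depts.amt
4 | 8 | 5
7 | 8 | 5
4 | 8 | 5
7 | 8 | 5

== RESULT ==
orders.rank | depts.score | depts.amt
4 | 8 | 5
7 | 8 | 5
4 | 8 | 5
7 | 8 | 5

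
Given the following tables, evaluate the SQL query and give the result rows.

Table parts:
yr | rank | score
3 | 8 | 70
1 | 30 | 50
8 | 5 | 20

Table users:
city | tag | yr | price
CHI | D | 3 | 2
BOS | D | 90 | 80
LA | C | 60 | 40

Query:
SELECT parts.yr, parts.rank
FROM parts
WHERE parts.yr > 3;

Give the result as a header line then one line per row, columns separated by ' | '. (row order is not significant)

After WHERE (1 rows):
parts.yr | parts.rank | parts.score
8 | 5 | 20
After SELECT (1 rows):
parts.yr | parts.rank
8 | 5

== RESULT ==
parts.yr | parts.rank
8 | 5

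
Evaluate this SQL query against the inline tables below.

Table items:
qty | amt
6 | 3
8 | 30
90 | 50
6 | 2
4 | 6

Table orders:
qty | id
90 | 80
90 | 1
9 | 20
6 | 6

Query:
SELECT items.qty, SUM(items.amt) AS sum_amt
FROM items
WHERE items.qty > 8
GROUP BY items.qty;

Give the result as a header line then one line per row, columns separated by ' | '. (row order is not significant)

== RESULT ==
items.qty | sum_amt
90 | 50

Derivation:
After WHERE (1 rows):
items.qty | items.amt
90 | 50
After GROUP BY (1 rows):
items.qty | sum_amt
90 | 50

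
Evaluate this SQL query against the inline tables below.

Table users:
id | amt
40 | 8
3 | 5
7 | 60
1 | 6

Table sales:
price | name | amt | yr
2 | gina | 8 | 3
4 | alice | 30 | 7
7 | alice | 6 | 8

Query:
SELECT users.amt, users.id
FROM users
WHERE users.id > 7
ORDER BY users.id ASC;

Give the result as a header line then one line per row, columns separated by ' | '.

== RESULT ==
users.amt | users.id
8 | 40

Derivation:
After WHERE (1 rows):
users.id | users.amt
40 | 8
After SELECT (1 rows):
users.amt | users.id
8 | 40
After ORDER BY (1 rows):
users.amt | users.id
8 | 40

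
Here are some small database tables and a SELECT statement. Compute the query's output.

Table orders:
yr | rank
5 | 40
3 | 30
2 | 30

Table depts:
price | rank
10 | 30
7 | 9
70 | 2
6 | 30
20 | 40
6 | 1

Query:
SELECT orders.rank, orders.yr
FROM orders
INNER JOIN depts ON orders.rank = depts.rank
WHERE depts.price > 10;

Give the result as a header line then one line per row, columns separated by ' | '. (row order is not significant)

After JOIN depts (5 rows):
orders.yr | orders.rank | depts.price | depts.rank
5 | 40 | 20 | 40
3 | 30 | 10 | 30
3 | 30 | 6 | 30
2 | 30 | 10 | 30
2 | 30 | 6 | 30
After WHERE (1 rows):
orders.yr | orders.rank | depts.price | depts.rank
5 | 40 | 20 | 40
After SELECT (1 rows):
orders.rank | orders.yr
40 | 5

== RESULT ==
orders.rank | orders.yr
40 | 5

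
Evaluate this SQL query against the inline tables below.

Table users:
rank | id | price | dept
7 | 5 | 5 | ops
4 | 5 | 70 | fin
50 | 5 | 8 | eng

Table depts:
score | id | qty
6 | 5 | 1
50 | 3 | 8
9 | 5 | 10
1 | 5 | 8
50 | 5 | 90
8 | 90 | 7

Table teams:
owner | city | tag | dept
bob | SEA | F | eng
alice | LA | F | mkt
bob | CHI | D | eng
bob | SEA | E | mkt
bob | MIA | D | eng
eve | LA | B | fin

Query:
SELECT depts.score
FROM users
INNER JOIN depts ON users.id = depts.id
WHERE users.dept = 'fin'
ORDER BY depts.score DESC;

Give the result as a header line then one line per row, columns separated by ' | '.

After JOIN depts (12 rows):
users.rank | users.id | users.price | users.dept | depts.score | depts.id | depts.qty
7 | 5 | 5 | ops | 6 | 5 | 1
7 | 5 | 5 | ops | 9 | 5 | 10
7 | 5 | 5 | ops | 1 | 5 | 8
7 | 5 | 5 | ops | 50 | 5 | 90
4 | 5 | 70 | fin | 6 | 5 | 1
4 | 5 | 70 | fin | 9 | 5 | 10
4 | 5 | 70 | fin | 1 | 5 | 8
4 | 5 | 70 | fin | 50 | 5 | 90
50 | 5 | 8 | eng | 6 | 5 | 1
50 | 5 | 8 | eng | 9 | 5 | 10
50 | 5 | 8 | eng | 1 | 5 | 8
50 | 5 | 8 | eng | 50 | 5 | 90
After WHERE (4 rows):
users.rank | users.id | users.price | users.dept | depts.score | depts.id | depts.qty
4 | 5 | 70 | fin | 6 | 5 | 1
4 | 5 | 70 | fin | 9 | 5 | 10
4 | 5 | 70 | fin | 1 | 5 | 8
4 | 5 | 70 | fin | 50 | 5 | 90
After SELECT (4 rows):
depts.score
6
9
1
50
After ORDER BY (4 rows):
depts.score
50
9
6
1

== RESULT ==
depts.score
50
9
6
1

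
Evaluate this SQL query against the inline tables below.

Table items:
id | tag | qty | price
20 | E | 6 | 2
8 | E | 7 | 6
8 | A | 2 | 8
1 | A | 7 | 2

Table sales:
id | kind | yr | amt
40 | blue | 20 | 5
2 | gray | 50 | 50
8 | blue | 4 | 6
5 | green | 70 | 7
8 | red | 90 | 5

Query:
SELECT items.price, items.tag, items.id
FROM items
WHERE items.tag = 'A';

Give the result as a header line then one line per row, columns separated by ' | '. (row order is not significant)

After WHERE (2 rows):
items.id | items.tag | items.qty | items.price
8 | A | 2 | 8
1 | A | 7 | 2
After SELECT (2 rows):
items.price | items.tag | items.id
8 | A | 8
2 | A | 1

== RESULT ==
items.price | items.tag | items.id
8 | A | 8
2 | A | 1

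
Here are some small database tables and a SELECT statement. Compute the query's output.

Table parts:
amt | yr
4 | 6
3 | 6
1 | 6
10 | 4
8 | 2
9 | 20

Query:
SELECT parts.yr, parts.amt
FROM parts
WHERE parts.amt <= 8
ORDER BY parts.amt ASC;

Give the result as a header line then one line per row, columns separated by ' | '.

After WHERE (4 rows):
parts.amt | parts.yr
4 | 6
3 | 6
1 | 6
8 | 2
After SELECT (4 rows):
parts.yr | parts.amt
6 | 4
6 | 3
6 | 1
2 | 8
After ORDER BY (4 rows):
parts.yr | parts.amt
6 | 1
6 | 3
6 | 4
2 | 8

== RESULT ==
parts.yr | parts.amt
6 | 1
6 | 3
6 | 4
2 | 8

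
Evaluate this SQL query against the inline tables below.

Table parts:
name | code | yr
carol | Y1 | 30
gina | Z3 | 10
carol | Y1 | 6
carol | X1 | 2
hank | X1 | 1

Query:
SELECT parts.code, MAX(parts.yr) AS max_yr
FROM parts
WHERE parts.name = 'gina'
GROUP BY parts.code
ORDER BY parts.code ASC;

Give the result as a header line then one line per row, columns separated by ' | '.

== RESULT ==
parts.code | max_yr
Z3 | 10

Derivation:
After WHERE (1 rows):
parts.name | parts.code | parts.yr
gina | Z3 | 10
After GROUP BY (1 rows):
parts.code | max_yr
Z3 | 10
After ORDER BY (1 rows):
parts.code | max_yr
Z3 | 10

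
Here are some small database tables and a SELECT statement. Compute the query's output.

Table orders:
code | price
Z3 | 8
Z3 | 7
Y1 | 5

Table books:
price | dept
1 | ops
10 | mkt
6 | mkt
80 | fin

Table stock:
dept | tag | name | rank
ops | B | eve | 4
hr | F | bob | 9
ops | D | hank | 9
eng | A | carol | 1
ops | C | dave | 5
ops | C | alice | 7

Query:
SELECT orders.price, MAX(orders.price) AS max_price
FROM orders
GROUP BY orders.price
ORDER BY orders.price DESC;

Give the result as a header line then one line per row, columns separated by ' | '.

After GROUP BY (3 rows):
orders.price | max_price
8 | 8
7 | 7
5 | 5
After ORDER BY (3 rows):
orders.price | max_price
8 | 8
7 | 7
5 | 5

== RESULT ==
orders.price | max_price
8 | 8
7 | 7
5 | 5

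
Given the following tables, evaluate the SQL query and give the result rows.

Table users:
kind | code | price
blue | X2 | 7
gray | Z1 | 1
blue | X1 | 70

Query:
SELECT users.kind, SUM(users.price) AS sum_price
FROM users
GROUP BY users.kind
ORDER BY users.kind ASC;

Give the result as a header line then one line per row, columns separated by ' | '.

== RESULT ==
users.kind | sum_price
blue | 77
gray | 1

Derivation:
After GROUP BY (2 rows):
users.kind | sum_price
blue | 77
gray | 1
After ORDER BY (2 rows):
users.kind | sum_price
blue | 77
gray | 1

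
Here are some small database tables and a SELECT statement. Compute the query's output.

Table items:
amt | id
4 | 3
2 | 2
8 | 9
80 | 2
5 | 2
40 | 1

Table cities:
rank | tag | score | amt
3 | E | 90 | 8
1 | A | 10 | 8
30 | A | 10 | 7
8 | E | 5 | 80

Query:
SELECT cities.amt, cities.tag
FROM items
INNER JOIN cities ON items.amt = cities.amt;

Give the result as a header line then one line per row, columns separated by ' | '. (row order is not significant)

After JOIN cities (3 rows):
items.amt | items.id | cities.rank | cities.tag | cities.score | cities.amt
8 | 9 | 3 | E | 90 | 8
8 | 9 | 1 | A | 10 | 8
80 | 2 | 8 | E | 5 | 80
After SELECT (3 rows):
cities.amt | cities.tag
8 | E
8 | A
80 | E

== RESULT ==
cities.amt | cities.tag
8 | E
8 | A
80 | E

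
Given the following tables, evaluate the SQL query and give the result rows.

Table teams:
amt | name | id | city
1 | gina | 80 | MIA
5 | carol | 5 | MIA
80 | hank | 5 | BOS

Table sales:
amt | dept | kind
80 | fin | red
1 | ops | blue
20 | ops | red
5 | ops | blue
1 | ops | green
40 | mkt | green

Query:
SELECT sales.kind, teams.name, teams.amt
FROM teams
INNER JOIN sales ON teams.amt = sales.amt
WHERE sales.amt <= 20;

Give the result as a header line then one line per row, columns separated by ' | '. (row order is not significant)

== RESULT ==
sales.kind | teams.name | teams.amt
blue | gina | 1
green | gina | 1
blue | carol | 5

Derivation:
After JOIN sales (4 rows):
teams.amt | teams.name | teams.id | teams.city | sales.amt | sales.dept | sales.kind
1 | gina | 80 | MIA | 1 | ops | blue
1 | gina | 80 | MIA | 1 | ops | green
5 | carol | 5 | MIA | 5 | ops | blue
80 | hank | 5 | BOS | 80 | fin | red
After WHERE (3 rows):
teams.amt | teams.name | teams.id | teams.city | sales.amt | sales.dept | sales.kind
1 | gina | 80 | MIA | 1 | ops | blue
1 | gina | 80 | MIA | 1 | ops | green
5 | carol | 5 | MIA | 5 | ops | blue
After SELECT (3 rows):
sales.kind | teams.name | teams.amt
blue | gina | 1
green | gina | 1
blue | carol | 5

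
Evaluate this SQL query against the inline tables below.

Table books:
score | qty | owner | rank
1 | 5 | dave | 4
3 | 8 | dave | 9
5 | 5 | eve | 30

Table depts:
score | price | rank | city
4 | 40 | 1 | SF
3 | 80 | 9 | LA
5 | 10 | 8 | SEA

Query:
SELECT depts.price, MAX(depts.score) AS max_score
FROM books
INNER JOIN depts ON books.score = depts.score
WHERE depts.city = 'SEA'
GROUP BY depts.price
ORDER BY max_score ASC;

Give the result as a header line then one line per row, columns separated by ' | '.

After JOIN depts (2 rows):
books.score | books.qty | books.owner | books.rank | depts.score | depts.price | depts.rank | depts.city
3 | 8 | dave | 9 | 3 | 80 | 9 | LA
5 | 5 | eve | 30 | 5 | 10 | 8 | SEA
After WHERE (1 rows):
books.score | books.qty | books.owner | books.rank | depts.score | depts.price | depts.rank | depts.city
5 | 5 | eve | 30 | 5 | 10 | 8 | SEA
After GROUP BY (1 rows):
depts.price | max_score
10 | 5
After ORDER BY (1 rows):
depts.price | max_score
10 | 5

== RESULT ==
depts.price | max_score
10 | 5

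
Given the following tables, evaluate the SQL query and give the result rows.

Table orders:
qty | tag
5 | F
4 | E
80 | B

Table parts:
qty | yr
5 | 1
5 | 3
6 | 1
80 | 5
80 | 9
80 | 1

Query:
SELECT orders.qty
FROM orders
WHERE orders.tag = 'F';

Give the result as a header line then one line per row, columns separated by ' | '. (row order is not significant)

== RESULT ==
orders.qty
5

Derivation:
After WHERE (1 rows):
orders.qty | orders.tag
5 | F
After SELECT (1 rows):
orders.qty
5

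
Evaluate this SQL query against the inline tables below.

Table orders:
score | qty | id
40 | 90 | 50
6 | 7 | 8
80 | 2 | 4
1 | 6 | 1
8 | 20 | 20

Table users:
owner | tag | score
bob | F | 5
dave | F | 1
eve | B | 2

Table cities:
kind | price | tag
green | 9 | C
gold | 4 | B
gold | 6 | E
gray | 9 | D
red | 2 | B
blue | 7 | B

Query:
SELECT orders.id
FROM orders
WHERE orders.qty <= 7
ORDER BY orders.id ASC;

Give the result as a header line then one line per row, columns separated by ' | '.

After WHERE (3 rows):
orders.score | orders.qty | orders.id
6 | 7 | 8
80 | 2 | 4
1 | 6 | 1
After SELECT (3 rows):
orders.id
8
4
1
After ORDER BY (3 rows):
orders.id
1
4
8

== RESULT ==
orders.id
1
4
8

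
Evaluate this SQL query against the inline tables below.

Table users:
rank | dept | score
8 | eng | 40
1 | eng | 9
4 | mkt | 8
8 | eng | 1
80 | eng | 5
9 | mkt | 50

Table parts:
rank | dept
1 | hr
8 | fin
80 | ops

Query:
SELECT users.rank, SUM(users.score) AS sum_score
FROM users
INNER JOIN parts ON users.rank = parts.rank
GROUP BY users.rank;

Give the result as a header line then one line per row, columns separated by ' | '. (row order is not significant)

== RESULT ==
users.rank | sum_score
8 | 41
1 | 9
80 | 5

Derivation:
After JOIN parts (4 rows):
users.rank | users.dept | users.score | parts.rank | parts.dept
8 | eng | 40 | 8 | fin
1 | eng | 9 | 1 | hr
8 | eng | 1 | 8 | fin
80 | eng | 5 | 80 | ops
After GROUP BY (3 rows):
users.rank | sum_score
8 | 41
1 | 9
80 | 5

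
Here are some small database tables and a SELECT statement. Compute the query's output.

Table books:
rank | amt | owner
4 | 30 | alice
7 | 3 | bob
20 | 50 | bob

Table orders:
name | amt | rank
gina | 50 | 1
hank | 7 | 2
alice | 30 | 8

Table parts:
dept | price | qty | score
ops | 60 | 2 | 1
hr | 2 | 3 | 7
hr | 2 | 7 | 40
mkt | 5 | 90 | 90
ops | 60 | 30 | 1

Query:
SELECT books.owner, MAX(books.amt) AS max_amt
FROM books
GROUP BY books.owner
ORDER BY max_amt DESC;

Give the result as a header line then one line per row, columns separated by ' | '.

After GROUP BY (2 rows):
books.owner | max_amt
alice | 30
bob | 50
After ORDER BY (2 rows):
books.owner | max_amt
bob | 50
alice | 30

== RESULT ==
books.owner | max_amt
bob | 50
alice | 30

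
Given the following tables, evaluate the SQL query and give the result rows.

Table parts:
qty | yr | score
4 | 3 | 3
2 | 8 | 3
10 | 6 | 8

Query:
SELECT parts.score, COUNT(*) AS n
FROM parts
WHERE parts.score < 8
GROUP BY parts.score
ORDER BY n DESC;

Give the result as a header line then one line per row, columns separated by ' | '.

After WHERE (2 rows):
parts.qty | parts.yr | parts.score
4 | 3 | 3
2 | 8 | 3
After GROUP BY (1 rows):
parts.score | n
3 | 2
After ORDER BY (1 rows):
parts.score | n
3 | 2

== RESULT ==
parts.score | n
3 | 2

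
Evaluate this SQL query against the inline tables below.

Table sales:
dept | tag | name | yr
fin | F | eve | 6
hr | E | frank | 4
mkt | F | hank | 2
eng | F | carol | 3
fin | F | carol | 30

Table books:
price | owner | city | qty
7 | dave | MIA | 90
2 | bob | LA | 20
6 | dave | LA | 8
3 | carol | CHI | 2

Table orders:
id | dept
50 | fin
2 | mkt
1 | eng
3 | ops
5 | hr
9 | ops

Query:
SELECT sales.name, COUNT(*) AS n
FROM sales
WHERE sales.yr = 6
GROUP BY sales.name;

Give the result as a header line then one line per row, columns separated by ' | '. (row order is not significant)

After WHERE (1 rows):
sales.dept | sales.tag | sales.name | sales.yr
fin | F | eve | 6
After GROUP BY (1 rows):
sales.name | n
eve | 1

== RESULT ==
sales.name | n
eve | 1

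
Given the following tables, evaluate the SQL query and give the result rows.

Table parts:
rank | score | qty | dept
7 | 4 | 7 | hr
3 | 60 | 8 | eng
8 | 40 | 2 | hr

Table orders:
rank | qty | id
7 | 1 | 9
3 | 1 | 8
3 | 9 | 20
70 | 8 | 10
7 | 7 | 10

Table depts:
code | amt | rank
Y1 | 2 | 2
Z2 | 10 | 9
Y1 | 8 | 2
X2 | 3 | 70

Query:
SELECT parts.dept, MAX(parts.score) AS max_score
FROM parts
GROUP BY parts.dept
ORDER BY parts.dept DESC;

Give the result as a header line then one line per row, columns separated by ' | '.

After GROUP BY (2 rows):
parts.dept | max_score
hr | 40
eng | 60
After ORDER BY (2 rows):
parts.dept | max_score
hr | 40
eng | 60

== RESULT ==
parts.dept | max_score
hr | 40
eng | 60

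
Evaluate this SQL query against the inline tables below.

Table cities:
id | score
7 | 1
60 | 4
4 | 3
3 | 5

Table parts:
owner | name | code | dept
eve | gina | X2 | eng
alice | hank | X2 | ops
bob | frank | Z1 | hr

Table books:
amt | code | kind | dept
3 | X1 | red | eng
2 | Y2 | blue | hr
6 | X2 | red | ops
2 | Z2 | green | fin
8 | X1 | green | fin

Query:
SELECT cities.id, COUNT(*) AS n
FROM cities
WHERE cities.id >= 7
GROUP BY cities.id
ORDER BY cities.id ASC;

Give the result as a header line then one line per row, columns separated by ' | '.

After WHERE (2 rows):
cities.id | cities.score
7 | 1
60 | 4
After GROUP BY (2 rows):
cities.id | n
7 | 1
60 | 1
After ORDER BY (2 rows):
cities.id | n
7 | 1
60 | 1

== RESULT ==
cities.id | n
7 | 1
60 | 1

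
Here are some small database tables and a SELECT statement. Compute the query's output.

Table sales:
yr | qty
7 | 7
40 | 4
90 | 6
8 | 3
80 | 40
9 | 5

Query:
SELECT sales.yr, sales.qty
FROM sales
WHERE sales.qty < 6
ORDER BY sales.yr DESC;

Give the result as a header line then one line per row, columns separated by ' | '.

After WHERE (3 rows):
sales.yr | sales.qty
40 | 4
8 | 3
9 | 5
After SELECT (3 rows):
sales.yr | sales.qty
40 | 4
8 | 3
9 | 5
After ORDER BY (3 rows):
sales.yr | sales.qty
40 | 4
9 | 5
8 | 3

== RESULT ==
sales.yr | sales.qty
40 | 4
9 | 5
8 | 3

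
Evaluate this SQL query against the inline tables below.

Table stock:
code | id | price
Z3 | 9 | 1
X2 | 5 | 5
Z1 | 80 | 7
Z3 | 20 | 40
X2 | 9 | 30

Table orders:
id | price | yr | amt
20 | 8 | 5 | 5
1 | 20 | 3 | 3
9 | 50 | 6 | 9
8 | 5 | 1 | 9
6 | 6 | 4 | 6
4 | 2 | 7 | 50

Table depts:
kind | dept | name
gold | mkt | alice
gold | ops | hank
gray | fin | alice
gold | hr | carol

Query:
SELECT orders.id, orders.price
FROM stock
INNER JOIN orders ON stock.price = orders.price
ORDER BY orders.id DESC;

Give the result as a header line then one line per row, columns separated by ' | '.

After JOIN orders (1 rows):
stock.code | stock.id | stock.price | orders.id | orders.price | orders.yr | orders.amt
X2 | 5 | 5 | 8 | 5 | 1 | 9
After SELECT (1 rows):
orders.id | orders.price
8 | 5
After ORDER BY (1 rows):
orders.id | orders.price
8 | 5

== RESULT ==
orders.id | orders.price
8 | 5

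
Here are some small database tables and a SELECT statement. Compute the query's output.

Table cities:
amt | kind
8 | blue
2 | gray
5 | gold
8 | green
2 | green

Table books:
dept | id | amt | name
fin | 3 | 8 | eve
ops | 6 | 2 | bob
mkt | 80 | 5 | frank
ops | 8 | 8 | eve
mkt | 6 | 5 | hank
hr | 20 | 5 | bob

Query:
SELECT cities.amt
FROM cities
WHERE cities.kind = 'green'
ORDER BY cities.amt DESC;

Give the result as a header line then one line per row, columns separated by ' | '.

== RESULT ==
cities.amt
8
2

Derivation:
After WHERE (2 rows):
cities.amt | cities.kind
8 | green
2 | green
After SELECT (2 rows):
cities.amt
8
2
After ORDER BY (2 rows):
cities.amt
8
2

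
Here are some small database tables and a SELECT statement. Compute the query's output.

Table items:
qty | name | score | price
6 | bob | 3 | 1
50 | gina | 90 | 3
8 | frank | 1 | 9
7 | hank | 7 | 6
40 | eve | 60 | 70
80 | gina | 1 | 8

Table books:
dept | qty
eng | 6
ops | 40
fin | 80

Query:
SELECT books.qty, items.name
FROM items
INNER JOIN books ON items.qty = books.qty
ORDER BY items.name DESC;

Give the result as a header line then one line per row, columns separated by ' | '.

== RESULT ==
books.qty | items.name
80 | gina
40 | eve
6 | bob

Derivation:
After JOIN books (3 rows):
items.qty | items.name | items.score | items.price | books.dept | books.qty
6 | bob | 3 | 1 | eng | 6
40 | eve | 60 | 70 | ops | 40
80 | gina | 1 | 8 | fin | 80
After SELECT (3 rows):
books.qty | items.name
6 | bob
40 | eve
80 | gina
After ORDER BY (3 rows):
books.qty | items.name
80 | gina
40 | eve
6 | bob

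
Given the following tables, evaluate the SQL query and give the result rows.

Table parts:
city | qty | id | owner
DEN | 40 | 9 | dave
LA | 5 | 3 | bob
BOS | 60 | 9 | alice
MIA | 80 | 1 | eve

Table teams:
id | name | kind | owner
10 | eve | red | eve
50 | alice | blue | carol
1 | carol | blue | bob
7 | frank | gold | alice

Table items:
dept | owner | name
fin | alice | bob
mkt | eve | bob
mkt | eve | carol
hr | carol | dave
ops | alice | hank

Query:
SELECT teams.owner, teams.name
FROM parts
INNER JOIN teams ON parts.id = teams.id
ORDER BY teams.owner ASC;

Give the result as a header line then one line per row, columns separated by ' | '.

After JOIN teams (1 rows):
parts.city | parts.qty | parts.id | parts.owner | teams.id | teams.name | teams.kind | teams.owner
MIA | 80 | 1 | eve | 1 | carol | blue | bob
After SELECT (1 rows):
teams.owner | teams.name
bob | carol
After ORDER BY (1 rows):
teams.owner | teams.name
bob | carol

== RESULT ==
teams.owner | teams.name
bob | carol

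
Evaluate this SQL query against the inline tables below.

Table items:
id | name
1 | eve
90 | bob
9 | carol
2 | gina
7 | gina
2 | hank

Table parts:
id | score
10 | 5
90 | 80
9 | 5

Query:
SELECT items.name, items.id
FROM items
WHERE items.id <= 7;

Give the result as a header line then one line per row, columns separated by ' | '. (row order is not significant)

== RESULT ==
items.name | items.id
eve | 1
gina | 2
gina | 7
hank | 2

Derivation:
After WHERE (4 rows):
items.id | items.name
1 | eve
2 | gina
7 | gina
2 | hank
After SELECT (4 rows):
items.name | items.id
eve | 1
gina | 2
gina | 7
hank | 2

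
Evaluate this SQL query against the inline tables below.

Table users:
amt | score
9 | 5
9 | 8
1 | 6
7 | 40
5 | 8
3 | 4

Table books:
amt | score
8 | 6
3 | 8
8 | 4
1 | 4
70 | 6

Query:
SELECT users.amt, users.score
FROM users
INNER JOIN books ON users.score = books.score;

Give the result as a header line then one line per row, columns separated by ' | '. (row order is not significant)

After JOIN books (6 rows):
users.amt | users.score | books.amt | books.score
9 | 8 | 3 | 8
1 | 6 | 8 | 6
1 | 6 | 70 | 6
5 | 8 | 3 | 8
3 | 4 | 8 | 4
3 | 4 | 1 | 4
After SELECT (6 rows):
users.amt | users.score
9 | 8
1 | 6
1 | 6
5 | 8
3 | 4
3 | 4

== RESULT ==
users.amt | users.score
9 | 8
1 | 6
1 | 6
5 | 8
3 | 4
3 | 4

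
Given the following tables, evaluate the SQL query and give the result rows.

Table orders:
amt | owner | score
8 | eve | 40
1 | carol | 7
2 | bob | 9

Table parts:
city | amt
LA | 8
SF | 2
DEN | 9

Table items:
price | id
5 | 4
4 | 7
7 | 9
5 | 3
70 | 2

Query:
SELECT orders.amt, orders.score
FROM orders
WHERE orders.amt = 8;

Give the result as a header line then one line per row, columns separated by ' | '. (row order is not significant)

After WHERE (1 rows):
orders.amt | orders.owner | orders.score
8 | eve | 40
After SELECT (1 rows):
orders.amt | orders.score
8 | 40

== RESULT ==
orders.amt | orders.score
8 | 40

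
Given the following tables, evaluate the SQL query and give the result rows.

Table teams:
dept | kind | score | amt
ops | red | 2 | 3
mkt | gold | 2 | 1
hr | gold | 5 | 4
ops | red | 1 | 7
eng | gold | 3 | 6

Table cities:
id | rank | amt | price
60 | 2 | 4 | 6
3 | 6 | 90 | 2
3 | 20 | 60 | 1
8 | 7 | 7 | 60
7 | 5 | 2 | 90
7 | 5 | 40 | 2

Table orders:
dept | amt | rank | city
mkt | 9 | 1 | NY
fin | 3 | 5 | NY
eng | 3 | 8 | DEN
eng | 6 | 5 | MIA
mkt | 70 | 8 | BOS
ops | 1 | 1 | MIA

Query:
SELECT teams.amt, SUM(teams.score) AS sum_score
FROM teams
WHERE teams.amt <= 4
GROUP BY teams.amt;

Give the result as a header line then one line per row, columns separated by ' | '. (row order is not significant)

After WHERE (3 rows):
teams.dept | teams.kind | teams.score | teams.amt
ops | red | 2 | 3
mkt | gold | 2 | 1
hr | gold | 5 | 4
After GROUP BY (3 rows):
teams.amt | sum_score
3 | 2
1 | 2
4 | 5

== RESULT ==
teams.amt | sum_score
3 | 2
1 | 2
4 | 5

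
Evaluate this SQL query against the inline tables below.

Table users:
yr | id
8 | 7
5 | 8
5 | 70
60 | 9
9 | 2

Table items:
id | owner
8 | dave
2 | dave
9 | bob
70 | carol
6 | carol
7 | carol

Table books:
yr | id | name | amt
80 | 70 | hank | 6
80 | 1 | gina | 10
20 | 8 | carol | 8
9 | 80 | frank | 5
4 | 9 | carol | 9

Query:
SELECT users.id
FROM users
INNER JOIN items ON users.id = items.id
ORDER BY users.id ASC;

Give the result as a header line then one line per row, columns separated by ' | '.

After JOIN items (5 rows):
users.yr | users.id | items.id | items.owner
8 | 7 | 7 | carol
5 | 8 | 8 | dave
5 | 70 | 70 | carol
60 | 9 | 9 | bob
9 | 2 | 2 | dave
After SELECT (5 rows):
users.id
7
8
70
9
2
After ORDER BY (5 rows):
users.id
2
7
8
9
70

== RESULT ==
users.id
2
7
8
9
70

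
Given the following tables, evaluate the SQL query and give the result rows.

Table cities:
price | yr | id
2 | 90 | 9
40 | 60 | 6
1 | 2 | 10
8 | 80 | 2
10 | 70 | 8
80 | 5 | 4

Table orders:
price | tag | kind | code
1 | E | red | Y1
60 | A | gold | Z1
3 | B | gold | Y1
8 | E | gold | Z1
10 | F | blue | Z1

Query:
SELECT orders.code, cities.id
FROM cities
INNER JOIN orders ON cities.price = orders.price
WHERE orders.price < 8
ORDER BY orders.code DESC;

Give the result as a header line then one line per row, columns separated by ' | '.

== RESULT ==
orders.code | cities.id
Y1 | 10

Derivation:
After JOIN orders (3 rows):
cities.price | cities.yr | cities.id | orders.price | orders.tag | orders.kind | orders.code
1 | 2 | 10 | 1 | E | red | Y1
8 | 80 | 2 | 8 | E | gold | Z1
10 | 70 | 8 | 10 | F | blue | Z1
After WHERE (1 rows):
cities.price | cities.yr | cities.id | orders.price | orders.tag | orders.kind | orders.code
1 | 2 | 10 | 1 | E | red | Y1
After SELECT (1 rows):
orders.code | cities.id
Y1 | 10
After ORDER BY (1 rows):
orders.code | cities.id
Y1 | 10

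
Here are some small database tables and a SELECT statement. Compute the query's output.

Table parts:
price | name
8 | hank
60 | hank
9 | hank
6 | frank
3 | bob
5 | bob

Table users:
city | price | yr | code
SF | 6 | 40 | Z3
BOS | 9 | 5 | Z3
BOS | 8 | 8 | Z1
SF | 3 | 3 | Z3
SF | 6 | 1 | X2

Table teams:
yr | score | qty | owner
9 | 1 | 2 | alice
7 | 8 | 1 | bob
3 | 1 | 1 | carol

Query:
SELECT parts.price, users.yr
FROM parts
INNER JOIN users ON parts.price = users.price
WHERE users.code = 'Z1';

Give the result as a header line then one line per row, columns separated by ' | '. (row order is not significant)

After JOIN users (5 rows):
parts.price | parts.name | users.city | users.price | users.yr | users.code
8 | hank | BOS | 8 | 8 | Z1
9 | hank | BOS | 9 | 5 | Z3
6 | frank | SF | 6 | 40 | Z3
6 | frank | SF | 6 | 1 | X2
3 | bob | SF | 3 | 3 | Z3
After WHERE (1 rows):
parts.price | parts.name | users.city | users.price | users.yr | users.code
8 | hank | BOS | 8 | 8 | Z1
After SELECT (1 rows):
parts.price | users.yr
8 | 8

== RESULT ==
parts.price | users.yr
8 | 8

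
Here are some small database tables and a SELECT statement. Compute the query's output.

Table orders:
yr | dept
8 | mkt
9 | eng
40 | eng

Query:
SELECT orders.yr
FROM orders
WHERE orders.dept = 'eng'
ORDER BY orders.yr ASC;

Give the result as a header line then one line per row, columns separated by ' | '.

== RESULT ==
orders.yr
9
40

Derivation:
After WHERE (2 rows):
orders.yr | orders.dept
9 | eng
40 | eng
After SELECT (2 rows):
orders.yr
9
40
After ORDER BY (2 rows):
orders.yr
9
40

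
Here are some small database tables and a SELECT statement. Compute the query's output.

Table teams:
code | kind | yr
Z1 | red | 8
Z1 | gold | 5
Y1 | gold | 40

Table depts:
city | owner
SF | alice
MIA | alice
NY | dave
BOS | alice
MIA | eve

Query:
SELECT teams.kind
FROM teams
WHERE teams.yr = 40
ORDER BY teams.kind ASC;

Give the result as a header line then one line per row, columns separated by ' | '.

After WHERE (1 rows):
teams.code | teams.kind | teams.yr
Y1 | gold | 40
After SELECT (1 rows):
teams.kind
gold
After ORDER BY (1 rows):
teams.kind
gold

== RESULT ==
teams.kind
gold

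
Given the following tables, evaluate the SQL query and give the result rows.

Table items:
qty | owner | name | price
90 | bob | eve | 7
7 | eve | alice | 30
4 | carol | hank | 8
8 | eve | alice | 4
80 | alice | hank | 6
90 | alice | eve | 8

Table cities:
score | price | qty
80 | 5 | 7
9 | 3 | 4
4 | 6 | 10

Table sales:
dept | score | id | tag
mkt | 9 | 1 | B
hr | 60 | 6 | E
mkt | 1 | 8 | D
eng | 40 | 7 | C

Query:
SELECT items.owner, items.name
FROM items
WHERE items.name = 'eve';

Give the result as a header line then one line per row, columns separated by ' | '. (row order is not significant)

== RESULT ==
items.owner | items.name
bob | eve
alice | eve

Derivation:
After WHERE (2 rows):
items.qty | items.owner | items.name | items.price
90 | bob | eve | 7
90 | alice | eve | 8
After SELECT (2 rows):
items.owner | items.name
bob | eve
alice | eve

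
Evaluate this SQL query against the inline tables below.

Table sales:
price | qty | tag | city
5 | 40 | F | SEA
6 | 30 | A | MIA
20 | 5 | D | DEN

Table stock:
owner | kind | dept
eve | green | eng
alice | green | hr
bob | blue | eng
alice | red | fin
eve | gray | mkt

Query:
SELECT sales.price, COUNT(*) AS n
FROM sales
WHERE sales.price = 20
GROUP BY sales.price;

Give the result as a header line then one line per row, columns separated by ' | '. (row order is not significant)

== RESULT ==
sales.price | n
20 | 1

Derivation:
After WHERE (1 rows):
sales.price | sales.qty | sales.tag | sales.city
20 | 5 | D | DEN
After GROUP BY (1 rows):
sales.price | n
20 | 1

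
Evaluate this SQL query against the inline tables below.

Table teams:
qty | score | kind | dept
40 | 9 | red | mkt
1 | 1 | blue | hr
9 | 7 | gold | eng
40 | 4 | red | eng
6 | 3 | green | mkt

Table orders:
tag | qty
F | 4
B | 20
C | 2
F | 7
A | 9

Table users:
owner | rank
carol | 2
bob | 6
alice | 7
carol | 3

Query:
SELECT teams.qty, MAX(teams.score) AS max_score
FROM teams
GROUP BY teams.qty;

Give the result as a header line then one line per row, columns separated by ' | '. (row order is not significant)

After GROUP BY (4 rows):
teams.qty | max_score
40 | 9
1 | 1
9 | 7
6 | 3

== RESULT ==
teams.qty | max_score
40 | 9
1 | 1
9 | 7
6 | 3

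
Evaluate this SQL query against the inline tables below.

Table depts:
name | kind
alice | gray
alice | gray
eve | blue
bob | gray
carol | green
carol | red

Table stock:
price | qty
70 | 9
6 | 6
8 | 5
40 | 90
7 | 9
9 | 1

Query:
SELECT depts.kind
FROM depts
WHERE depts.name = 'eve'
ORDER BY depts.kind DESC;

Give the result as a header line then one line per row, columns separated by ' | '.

After WHERE (1 rows):
depts.name | depts.kind
eve | blue
After SELECT (1 rows):
depts.kind
blue
After ORDER BY (1 rows):
depts.kind
blue

== RESULT ==
depts.kind
blue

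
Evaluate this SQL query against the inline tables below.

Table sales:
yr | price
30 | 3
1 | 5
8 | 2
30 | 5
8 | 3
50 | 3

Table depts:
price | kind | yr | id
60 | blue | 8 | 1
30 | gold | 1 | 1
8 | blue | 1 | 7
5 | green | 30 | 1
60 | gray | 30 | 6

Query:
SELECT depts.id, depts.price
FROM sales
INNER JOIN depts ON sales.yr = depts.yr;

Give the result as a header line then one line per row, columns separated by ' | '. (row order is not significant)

After JOIN depts (8 rows):
sales.yr | sales.price | depts.price | depts.kind | depts.yr | depts.id
30 | 3 | 5 | green | 30 | 1
30 | 3 | 60 | gray | 30 | 6
1 | 5 | 30 | gold | 1 | 1
1 | 5 | 8 | blue | 1 | 7
8 | 2 | 60 | blue | 8 | 1
30 | 5 | 5 | green | 30 | 1
30 | 5 | 60 | gray | 30 | 6
8 | 3 | 60 | blue | 8 | 1
After SELECT (8 rows):
depts.id | depts.price
1 | 5
6 | 60
1 | 30
7 | 8
1 | 60
1 | 5
6 | 60
1 | 60

== RESULT ==
depts.id | depts.price
1 | 5
6 | 60
1 | 30
7 | 8
1 | 60
1 | 5
6 | 60
1 | 60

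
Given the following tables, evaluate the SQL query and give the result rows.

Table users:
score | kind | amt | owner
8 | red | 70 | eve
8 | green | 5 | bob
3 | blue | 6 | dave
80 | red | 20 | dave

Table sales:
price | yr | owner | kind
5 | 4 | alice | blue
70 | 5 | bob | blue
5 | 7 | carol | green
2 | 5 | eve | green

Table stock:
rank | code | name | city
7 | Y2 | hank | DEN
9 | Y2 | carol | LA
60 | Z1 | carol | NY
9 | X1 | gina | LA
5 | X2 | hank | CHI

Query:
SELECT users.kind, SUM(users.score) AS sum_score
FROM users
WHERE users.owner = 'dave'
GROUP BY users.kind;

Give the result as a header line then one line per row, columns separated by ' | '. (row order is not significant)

== RESULT ==
users.kind | sum_score
blue | 3
red | 80

Derivation:
After WHERE (2 rows):
users.score | users.kind | users.amt | users.owner
3 | blue | 6 | dave
80 | red | 20 | dave
After GROUP BY (2 rows):
users.kind | sum_score
blue | 3
red | 80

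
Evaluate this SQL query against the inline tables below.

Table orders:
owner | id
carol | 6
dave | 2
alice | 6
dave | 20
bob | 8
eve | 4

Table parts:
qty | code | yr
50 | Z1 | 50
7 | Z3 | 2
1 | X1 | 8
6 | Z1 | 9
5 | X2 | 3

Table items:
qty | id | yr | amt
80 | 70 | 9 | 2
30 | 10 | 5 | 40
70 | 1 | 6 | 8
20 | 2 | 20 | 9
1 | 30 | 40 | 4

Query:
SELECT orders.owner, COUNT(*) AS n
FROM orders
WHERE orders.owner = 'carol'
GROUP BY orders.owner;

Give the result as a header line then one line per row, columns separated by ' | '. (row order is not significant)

== RESULT ==
orders.owner | n
carol | 1

Derivation:
After WHERE (1 rows):
orders.owner | orders.id
carol | 6
After GROUP BY (1 rows):
orders.owner | n
carol | 1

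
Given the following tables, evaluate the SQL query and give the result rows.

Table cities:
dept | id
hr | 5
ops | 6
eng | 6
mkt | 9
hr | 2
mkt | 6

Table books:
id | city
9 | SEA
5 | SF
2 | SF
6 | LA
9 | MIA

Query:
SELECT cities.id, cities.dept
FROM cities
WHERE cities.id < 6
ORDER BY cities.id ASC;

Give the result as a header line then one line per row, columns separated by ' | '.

After WHERE (2 rows):
cities.dept | cities.id
hr | 5
hr | 2
After SELECT (2 rows):
cities.id | cities.dept
5 | hr
2 | hr
After ORDER BY (2 rows):
cities.id | cities.dept
2 | hr
5 | hr

== RESULT ==
cities.id | cities.dept
2 | hr
5 | hr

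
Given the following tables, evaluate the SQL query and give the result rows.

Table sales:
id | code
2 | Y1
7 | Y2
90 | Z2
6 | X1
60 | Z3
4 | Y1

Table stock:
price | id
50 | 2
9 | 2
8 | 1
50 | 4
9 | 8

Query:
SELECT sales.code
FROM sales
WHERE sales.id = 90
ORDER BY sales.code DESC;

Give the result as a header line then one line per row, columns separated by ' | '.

After WHERE (1 rows):
sales.id | sales.code
90 | Z2
After SELECT (1 rows):
sales.code
Z2
After ORDER BY (1 rows):
sales.code
Z2

== RESULT ==
sales.code
Z2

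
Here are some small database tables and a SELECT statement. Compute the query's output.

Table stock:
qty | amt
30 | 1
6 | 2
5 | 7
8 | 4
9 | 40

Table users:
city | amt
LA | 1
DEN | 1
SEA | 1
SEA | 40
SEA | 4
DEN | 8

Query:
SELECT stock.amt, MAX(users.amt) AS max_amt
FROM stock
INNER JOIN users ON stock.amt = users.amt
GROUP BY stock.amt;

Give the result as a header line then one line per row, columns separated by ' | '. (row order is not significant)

After JOIN users (5 rows):
stock.qty | stock.amt | users.city | users.amt
30 | 1 | LA | 1
30 | 1 | DEN | 1
30 | 1 | SEA | 1
8 | 4 | SEA | 4
9 | 40 | SEA | 40
After GROUP BY (3 rows):
stock.amt | max_amt
1 | 1
4 | 4
40 | 40

== RESULT ==
stock.amt | max_amt
1 | 1
4 | 4
40 | 40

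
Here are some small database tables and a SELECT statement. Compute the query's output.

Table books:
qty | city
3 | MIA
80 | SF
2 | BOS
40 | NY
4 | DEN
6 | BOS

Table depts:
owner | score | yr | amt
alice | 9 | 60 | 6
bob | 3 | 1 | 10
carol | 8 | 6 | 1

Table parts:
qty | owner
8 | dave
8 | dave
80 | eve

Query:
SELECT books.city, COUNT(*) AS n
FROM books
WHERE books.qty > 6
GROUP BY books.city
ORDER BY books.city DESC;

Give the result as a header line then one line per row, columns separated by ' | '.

== RESULT ==
books.city | n
SF | 1
NY | 1

Derivation:
After WHERE (2 rows):
books.qty | books.city
80 | SF
40 | NY
After GROUP BY (2 rows):
books.city | n
SF | 1
NY | 1
After ORDER BY (2 rows):
books.city | n
SF | 1
NY | 1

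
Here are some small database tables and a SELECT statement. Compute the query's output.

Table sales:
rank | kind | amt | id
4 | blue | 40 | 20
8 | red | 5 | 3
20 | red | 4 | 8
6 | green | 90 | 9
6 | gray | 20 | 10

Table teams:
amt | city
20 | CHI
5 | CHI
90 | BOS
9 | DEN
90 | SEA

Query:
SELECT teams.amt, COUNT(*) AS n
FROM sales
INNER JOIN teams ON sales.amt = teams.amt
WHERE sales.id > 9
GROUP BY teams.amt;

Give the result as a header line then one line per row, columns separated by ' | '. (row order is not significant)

After JOIN teams (4 rows):
sales.rank | sales.kind | sales.amt | sales.id | teams.amt | teams.city
8 | red | 5 | 3 | 5 | CHI
6 | green | 90 | 9 | 90 | BOS
6 | green | 90 | 9 | 90 | SEA
6 | gray | 20 | 10 | 20 | CHI
After WHERE (1 rows):
sales.rank | sales.kind | sales.amt | sales.id | teams.amt | teams.city
6 | gray | 20 | 10 | 20 | CHI
After GROUP BY (1 rows):
teams.amt | n
20 | 1

== RESULT ==
teams.amt | n
20 | 1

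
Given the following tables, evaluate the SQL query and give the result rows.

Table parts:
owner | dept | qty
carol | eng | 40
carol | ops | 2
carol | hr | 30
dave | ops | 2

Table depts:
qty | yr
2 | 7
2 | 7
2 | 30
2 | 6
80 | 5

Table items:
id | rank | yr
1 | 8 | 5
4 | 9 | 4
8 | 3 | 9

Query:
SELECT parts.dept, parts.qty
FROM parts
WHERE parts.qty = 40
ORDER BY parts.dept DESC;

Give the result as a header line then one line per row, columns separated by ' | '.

After WHERE (1 rows):
parts.owner | parts.dept | parts.qty
carol | eng | 40
After SELECT (1 rows):
parts.dept | parts.qty
eng | 40
After ORDER BY (1 rows):
parts.dept | parts.qty
eng | 40

== RESULT ==
parts.dept | parts.qty
eng | 40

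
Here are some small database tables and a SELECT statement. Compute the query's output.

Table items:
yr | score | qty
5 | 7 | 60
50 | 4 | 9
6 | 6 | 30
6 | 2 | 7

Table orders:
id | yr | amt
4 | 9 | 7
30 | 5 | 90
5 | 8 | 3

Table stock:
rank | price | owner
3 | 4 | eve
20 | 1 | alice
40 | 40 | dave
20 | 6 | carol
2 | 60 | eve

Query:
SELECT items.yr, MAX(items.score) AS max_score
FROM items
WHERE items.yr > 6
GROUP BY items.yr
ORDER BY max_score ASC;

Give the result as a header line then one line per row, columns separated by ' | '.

After WHERE (1 rows):
items.yr | items.score | items.qty
50 | 4 | 9
After GROUP BY (1 rows):
items.yr | max_score
50 | 4
After ORDER BY (1 rows):
items.yr | max_score
50 | 4

== RESULT ==
items.yr | max_score
50 | 4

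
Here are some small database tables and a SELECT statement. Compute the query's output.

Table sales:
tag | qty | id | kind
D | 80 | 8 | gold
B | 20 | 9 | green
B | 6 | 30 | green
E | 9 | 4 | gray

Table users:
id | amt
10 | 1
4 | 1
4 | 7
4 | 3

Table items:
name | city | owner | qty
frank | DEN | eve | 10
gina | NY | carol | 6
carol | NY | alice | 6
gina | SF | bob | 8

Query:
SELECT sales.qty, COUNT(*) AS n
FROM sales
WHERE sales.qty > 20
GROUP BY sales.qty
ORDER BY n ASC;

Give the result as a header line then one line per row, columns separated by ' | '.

After WHERE (1 rows):
sales.tag | sales.qty | sales.id | sales.kind
D | 80 | 8 | gold
After GROUP BY (1 rows):
sales.qty | n
80 | 1
After ORDER BY (1 rows):
sales.qty | n
80 | 1

== RESULT ==
sales.qty | n
80 | 1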